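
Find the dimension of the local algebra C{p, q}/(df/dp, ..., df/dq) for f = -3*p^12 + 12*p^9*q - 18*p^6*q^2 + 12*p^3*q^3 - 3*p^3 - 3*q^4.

The Hessian of f at 0 is [[0, 0], [0, 0]] with rank 0, so corank 2. A Groebner basis of the Jacobian ideal J(f) in C{p,q} is {q^3, p^2}; counting standard monomials gives mu = 6. Corank 2; j^3 = -3*p^3 is a perfect cube, so E-series; the 4-jet and mu = 6 give E_6.

6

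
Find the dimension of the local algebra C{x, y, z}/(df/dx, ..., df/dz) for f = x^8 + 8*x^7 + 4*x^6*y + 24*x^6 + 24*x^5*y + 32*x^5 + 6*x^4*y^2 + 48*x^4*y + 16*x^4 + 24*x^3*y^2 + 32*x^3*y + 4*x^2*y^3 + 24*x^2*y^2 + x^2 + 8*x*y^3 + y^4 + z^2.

The Hessian of f at 0 has rank 2. Corank 1: A-series; mu = 3 gives A_3.

3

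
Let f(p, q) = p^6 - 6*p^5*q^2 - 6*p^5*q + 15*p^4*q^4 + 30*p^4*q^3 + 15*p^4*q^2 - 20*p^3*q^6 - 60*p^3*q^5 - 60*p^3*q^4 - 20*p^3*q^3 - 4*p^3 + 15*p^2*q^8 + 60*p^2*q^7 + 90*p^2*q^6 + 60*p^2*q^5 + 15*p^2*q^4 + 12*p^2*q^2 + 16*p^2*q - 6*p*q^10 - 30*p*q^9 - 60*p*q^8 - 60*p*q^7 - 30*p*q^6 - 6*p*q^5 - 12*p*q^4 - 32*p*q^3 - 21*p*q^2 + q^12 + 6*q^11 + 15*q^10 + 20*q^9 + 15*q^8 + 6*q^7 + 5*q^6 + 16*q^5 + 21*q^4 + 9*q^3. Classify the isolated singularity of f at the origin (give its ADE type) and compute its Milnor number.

Type D_{7}, Milnor number mu = 7.

The Hessian of f at 0 has rank 0. Corank 2; j^3 = -(p - q)*(2*p - 3*q)^2 has shape L^2 M (L != M), so D-series; mu = 7 gives D_7.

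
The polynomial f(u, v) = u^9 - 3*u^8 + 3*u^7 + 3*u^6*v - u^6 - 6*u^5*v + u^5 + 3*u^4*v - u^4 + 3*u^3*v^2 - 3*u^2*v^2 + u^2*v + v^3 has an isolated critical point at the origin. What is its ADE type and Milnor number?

The Hessian of f at 0 is [[0, 0], [0, 0]] with rank 0, so corank 2. A Groebner basis of the Jacobian ideal J(f) in C{u,v} is {v^3, u^2 + 3*v^2, u*v}; counting standard monomials gives mu = 4. Corank 2; j^3 = v*(u^2 + v^2) splits into three distinct lines over C (the quadratic factor has nonzero discriminant), so D_4.

Type D4, Milnor number mu = 4.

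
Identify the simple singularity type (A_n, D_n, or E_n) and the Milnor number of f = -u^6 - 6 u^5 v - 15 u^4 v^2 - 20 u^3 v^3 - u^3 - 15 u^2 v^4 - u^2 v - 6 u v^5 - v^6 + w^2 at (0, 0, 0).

Type D_7, Milnor number mu = 7.

The Hessian of f at 0 is [[0, 0, 0], [0, 0, 0], [0, 0, 2]] with rank 1, so corank 2. A Groebner basis of the Jacobian ideal J(f) in C{u,v,w} is {-u*v/6 + v^5, u*v^2, u^2 + u*v, w}; counting standard monomials gives mu = 7. Corank 2; j^3 = -u^2*(u + v) has shape L^2 M (L != M), so D-series; mu = 7 gives D_7.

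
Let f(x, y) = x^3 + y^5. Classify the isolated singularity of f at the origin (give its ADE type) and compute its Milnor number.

Type E_{8}, Milnor number mu = 8.

The Hessian of f at 0 has rank 0. Corank 2; j^3 = x^3 is a perfect cube, so E-series; the 5-jet and mu = 8 give E_8.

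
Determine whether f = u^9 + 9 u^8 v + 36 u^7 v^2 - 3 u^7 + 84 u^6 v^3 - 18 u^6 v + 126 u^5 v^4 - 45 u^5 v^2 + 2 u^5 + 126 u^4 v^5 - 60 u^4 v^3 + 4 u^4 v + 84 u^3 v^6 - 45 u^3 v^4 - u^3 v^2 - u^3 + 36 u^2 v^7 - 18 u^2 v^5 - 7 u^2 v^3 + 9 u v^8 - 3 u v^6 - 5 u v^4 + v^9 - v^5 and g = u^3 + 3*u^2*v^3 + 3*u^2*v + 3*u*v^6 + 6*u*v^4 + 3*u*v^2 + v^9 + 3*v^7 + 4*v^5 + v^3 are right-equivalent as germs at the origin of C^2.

The Hessian of f at 0 is [[0, 0], [0, 0]] with rank 0, so corank 2. A Groebner basis of the Jacobian ideal J(f) in C{u,v} is {-u^2/2 + u*v^3, 2*u^2 + v^4, u^3, u^2*v}; counting standard monomials gives mu = 8. Corank 2; j^3 = -u^3 is a perfect cube, so E-series; the 5-jet and mu = 8 give E_8. The Hessian of g at 0 is [[0, 0], [0, 0]] with rank 0, so corank 2. A Groebner basis of the Jacobian ideal J(g) in C{u,v} is {u^2/2 + u*v^3 + u*v + v^2/2, v^4, u^3 - 3*u*v^2 - 2*v^3, u^2*v + 2*u*v^2 + v^3}; counting standard monomials gives mu = 8. Corank 2; j^3 = (u + v)^3 is a perfect cube, so E-series; the 5-jet and mu = 8 give E_8. Both have type E_8, hence right-equivalent.

Yes.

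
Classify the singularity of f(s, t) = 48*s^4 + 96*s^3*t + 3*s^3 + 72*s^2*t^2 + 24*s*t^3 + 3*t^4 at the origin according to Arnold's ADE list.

E_{6}

The Hessian of f at 0 has rank 0. Corank 2; j^3 = 3*s^3 is a perfect cube, so E-series; the 4-jet and mu = 6 give E_6.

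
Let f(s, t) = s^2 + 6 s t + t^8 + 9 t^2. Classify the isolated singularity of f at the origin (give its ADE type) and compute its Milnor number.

The Hessian of f at 0 has rank 1. Corank 1: A-series; mu = 7 gives A_7.

Type A_7, Milnor number mu = 7.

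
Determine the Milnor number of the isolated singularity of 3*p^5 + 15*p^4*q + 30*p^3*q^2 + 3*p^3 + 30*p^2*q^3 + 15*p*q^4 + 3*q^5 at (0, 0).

8

The Hessian of f at 0 is [[0, 0], [0, 0]] with rank 0, so corank 2. A Groebner basis of the Jacobian ideal J(f) in C{p,q} is {q^5, p*q^3 + q^4/4, p^2}; counting standard monomials gives mu = 8. Corank 2; j^3 = 3*p^3 is a perfect cube, so E-series; the 5-jet and mu = 8 give E_8.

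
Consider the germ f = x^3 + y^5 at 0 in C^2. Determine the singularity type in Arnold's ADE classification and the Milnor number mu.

Type E_8, Milnor number mu = 8.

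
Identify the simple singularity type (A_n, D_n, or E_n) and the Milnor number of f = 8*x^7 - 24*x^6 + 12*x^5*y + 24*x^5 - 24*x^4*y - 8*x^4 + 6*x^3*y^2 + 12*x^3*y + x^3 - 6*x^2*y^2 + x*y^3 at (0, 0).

The Hessian of f at 0 has rank 0. Corank 2; j^3 = x^3 is a perfect cube, so E-series; the 4-jet and mu = 7 give E_7.

Type E_7, Milnor number mu = 7.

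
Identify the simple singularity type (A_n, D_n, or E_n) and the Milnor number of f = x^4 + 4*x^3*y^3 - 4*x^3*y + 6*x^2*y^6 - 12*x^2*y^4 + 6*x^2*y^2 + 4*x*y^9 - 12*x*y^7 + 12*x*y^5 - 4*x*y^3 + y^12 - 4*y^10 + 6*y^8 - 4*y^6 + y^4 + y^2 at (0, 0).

The Hessian of f at 0 has rank 1. Corank 1: A-series; mu = 3 gives A_3.

Type A3, Milnor number mu = 3.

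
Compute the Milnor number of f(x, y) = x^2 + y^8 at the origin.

7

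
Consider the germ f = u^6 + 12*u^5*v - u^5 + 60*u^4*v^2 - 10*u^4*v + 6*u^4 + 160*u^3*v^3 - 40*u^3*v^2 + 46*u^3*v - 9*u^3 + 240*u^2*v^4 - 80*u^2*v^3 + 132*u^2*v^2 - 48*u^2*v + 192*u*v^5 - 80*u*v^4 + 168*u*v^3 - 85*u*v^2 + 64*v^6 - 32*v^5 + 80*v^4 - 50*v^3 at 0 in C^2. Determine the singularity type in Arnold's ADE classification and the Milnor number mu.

Type D7, Milnor number mu = 7.

The Hessian of f at 0 is [[0, 0], [0, 0]] with rank 0, so corank 2. A Groebner basis of the Jacobian ideal J(f) in C{u,v} is {-3159*u^2/19 - 648*u*v + v^4 + 66*v^3/19 - 11745*v^2/19, u^3 - 1245*u^2/19 - 245*u*v + 320*v^3/57 - 4300*v^2/19, u^2*v + 504*u^2/19 + 99*u*v - 542*v^3/171 + 1735*v^2/19, -153*u^2/19 + u*v^2 - 30*u*v + 305*v^3/171 - 525*v^2/19}; counting standard monomials gives mu = 7. Corank 2; j^3 = -(u + 2*v)*(3*u + 5*v)^2 has shape L^2 M (L != M), so D-series; mu = 7 gives D_7.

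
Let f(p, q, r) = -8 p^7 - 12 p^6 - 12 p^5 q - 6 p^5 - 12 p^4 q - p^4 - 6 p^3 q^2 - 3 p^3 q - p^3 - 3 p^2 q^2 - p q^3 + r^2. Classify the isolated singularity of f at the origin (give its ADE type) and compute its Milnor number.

The Hessian of f at 0 has rank 1. Corank 2; j^3 = -p^3 is a perfect cube, so E-series; the 4-jet and mu = 7 give E_7.

Type E7, Milnor number mu = 7.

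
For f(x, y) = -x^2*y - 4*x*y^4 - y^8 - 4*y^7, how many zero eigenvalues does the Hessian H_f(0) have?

2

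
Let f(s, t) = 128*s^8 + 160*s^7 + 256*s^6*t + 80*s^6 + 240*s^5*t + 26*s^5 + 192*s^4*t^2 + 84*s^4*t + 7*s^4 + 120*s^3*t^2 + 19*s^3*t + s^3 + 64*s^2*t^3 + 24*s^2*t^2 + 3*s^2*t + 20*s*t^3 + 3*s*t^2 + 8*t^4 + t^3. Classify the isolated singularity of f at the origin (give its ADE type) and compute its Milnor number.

Type E_7, Milnor number mu = 7.

The Hessian of f at 0 has rank 0. Corank 2; j^3 = (s + t)^3 is a perfect cube, so E-series; the 4-jet and mu = 7 give E_7.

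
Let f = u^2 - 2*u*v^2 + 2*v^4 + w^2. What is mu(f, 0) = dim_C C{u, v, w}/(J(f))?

3

The Hessian of f at 0 has rank 2. Corank 1: A-series; mu = 3 gives A_3.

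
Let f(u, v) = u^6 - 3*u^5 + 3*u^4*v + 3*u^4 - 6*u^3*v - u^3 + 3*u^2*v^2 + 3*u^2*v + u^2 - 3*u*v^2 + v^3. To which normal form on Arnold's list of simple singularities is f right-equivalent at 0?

A_{2}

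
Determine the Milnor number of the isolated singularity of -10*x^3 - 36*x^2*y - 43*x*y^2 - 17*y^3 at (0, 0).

4

The Hessian of f at 0 is [[0, 0], [0, 0]] with rank 0, so corank 2. A Groebner basis of the Jacobian ideal J(f) in C{x,y} is {y^3, x^2 - 13*y^2/6, x*y + 3*y^2/2}; counting standard monomials gives mu = 4. Corank 2; j^3 = -(x + y)*(10*x^2 + 26*x*y + 17*y^2) splits into three distinct lines over C (the quadratic factor has nonzero discriminant), so D_4.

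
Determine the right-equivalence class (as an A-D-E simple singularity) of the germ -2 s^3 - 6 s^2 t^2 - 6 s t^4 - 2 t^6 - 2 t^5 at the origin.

E_{8}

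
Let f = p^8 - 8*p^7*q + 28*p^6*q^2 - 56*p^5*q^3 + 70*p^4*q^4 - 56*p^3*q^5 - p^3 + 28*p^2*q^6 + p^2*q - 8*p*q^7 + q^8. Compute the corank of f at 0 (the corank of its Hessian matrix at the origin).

Hessian at 0 has rank 0.

2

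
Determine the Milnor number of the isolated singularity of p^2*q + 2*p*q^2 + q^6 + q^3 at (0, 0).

The Hessian of f at 0 has rank 0. Corank 2; j^3 = q*(p + q)^2 has shape L^2 M (L != M), so D-series; mu = 7 gives D_7.

7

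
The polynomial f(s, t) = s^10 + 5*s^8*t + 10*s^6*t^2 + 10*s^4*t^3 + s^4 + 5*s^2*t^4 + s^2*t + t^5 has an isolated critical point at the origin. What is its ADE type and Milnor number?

The Hessian of f at 0 is [[0, 0], [0, 0]] with rank 0, so corank 2. A Groebner basis of the Jacobian ideal J(f) in C{s,t} is {s^2/5 + t^4, s^3, s*t}; counting standard monomials gives mu = 6. Corank 2; j^3 = s^2*t has shape L^2 M (L != M), so D-series; mu = 6 gives D_6.

Type D_{6}, Milnor number mu = 6.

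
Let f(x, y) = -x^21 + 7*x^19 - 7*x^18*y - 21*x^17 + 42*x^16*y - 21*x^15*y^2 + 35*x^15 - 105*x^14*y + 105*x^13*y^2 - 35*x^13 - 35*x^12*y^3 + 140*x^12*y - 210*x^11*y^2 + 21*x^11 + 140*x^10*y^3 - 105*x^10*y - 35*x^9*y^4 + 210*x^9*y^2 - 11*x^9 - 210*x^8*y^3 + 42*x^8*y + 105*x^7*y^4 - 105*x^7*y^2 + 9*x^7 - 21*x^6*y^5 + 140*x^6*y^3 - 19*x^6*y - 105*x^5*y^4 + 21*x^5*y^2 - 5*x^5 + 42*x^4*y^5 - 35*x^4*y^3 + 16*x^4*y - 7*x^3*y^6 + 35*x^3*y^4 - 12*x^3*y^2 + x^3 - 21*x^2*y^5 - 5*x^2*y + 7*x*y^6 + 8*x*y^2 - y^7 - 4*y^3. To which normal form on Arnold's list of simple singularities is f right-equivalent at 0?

The Hessian of f at 0 has rank 0. Corank 2; j^3 = (x - 2*y)^2*(x - y) has shape L^2 M (L != M), so D-series; mu = 8 gives D_8.

D_8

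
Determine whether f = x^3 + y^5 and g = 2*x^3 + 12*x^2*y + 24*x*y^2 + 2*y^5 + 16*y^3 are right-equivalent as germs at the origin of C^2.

Yes.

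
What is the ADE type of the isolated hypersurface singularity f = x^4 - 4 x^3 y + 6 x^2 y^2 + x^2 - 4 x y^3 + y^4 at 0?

A_3

The Hessian of f at 0 has rank 1. Corank 1: A-series; mu = 3 gives A_3.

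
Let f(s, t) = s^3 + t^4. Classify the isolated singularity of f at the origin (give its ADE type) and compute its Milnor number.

Type E6, Milnor number mu = 6.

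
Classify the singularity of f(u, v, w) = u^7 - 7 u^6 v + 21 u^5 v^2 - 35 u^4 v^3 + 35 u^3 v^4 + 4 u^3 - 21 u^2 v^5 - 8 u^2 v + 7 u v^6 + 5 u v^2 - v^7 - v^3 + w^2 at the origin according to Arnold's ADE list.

The Hessian of f at 0 has rank 1. Corank 2; j^3 = (u - v)*(2*u - v)^2 has shape L^2 M (L != M), so D-series; mu = 8 gives D_8.

D_8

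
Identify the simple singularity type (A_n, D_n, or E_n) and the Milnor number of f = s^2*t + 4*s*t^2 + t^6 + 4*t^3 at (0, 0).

Type D7, Milnor number mu = 7.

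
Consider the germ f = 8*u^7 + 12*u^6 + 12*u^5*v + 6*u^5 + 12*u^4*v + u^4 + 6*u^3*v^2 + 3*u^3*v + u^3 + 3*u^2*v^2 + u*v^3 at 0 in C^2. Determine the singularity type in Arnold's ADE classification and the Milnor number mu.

Type E7, Milnor number mu = 7.

The Hessian of f at 0 is [[0, 0], [0, 0]] with rank 0, so corank 2. A Groebner basis of the Jacobian ideal J(f) in C{u,v} is {3*u^2 + v^4 + v^3, u^3, u^2*v - u^2 - v^3/3, 2*u^2 + u*v^2 + 2*v^3/3}; counting standard monomials gives mu = 7. Corank 2; j^3 = u^3 is a perfect cube, so E-series; the 4-jet and mu = 7 give E_7.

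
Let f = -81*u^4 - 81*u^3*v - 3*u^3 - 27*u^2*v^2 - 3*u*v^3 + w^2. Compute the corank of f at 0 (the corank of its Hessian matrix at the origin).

2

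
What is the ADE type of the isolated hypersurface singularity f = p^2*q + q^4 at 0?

D5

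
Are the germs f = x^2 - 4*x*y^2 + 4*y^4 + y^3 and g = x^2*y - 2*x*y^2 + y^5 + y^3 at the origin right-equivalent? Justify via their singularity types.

No.

The Hessian of f at 0 is [[2, 0], [0, 0]] with rank 1, so corank 1. A Groebner basis of the Jacobian ideal J(f) in C{x,y} is {y^2, x}; counting standard monomials gives mu = 2. Corank 1: A-series; mu = 2 gives A_2. The Hessian of g at 0 is [[0, 0], [0, 0]] with rank 0, so corank 2. A Groebner basis of the Jacobian ideal J(g) in C{x,y} is {x^2/5 + y^4 - y^2/5, x^3 - y^3, x*y - y^2}; counting standard monomials gives mu = 6. Corank 2; j^3 = y*(x - y)^2 has shape L^2 M (L != M), so D-series; mu = 6 gives D_6. f is A_2 but g is D_6, hence not right-equivalent.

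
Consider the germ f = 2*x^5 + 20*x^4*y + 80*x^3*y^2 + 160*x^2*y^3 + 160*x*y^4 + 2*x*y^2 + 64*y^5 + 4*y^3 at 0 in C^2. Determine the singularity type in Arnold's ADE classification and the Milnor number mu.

Type D_{6}, Milnor number mu = 6.

The Hessian of f at 0 has rank 0. Corank 2; j^3 = 2*y^2*(x + 2*y) has shape L^2 M (L != M), so D-series; mu = 6 gives D_6.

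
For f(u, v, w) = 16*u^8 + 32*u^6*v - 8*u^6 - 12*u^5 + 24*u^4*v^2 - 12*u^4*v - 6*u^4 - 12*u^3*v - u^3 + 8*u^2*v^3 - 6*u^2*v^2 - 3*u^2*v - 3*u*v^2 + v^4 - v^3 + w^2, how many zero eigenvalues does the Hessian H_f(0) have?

2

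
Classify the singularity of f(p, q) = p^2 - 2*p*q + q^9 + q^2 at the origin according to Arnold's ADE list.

The Hessian of f at 0 has rank 1. Corank 1: A-series; mu = 8 gives A_8.

A_8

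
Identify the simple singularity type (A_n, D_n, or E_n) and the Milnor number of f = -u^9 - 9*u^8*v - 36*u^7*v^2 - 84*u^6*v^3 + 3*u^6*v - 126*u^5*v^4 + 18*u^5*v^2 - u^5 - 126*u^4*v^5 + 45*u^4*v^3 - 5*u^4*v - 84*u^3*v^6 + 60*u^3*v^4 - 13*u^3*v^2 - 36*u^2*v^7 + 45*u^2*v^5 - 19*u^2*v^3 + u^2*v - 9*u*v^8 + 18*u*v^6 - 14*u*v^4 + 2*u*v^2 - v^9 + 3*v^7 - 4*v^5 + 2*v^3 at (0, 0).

Type D_4, Milnor number mu = 4.

The Hessian of f at 0 has rank 0. Corank 2; j^3 = v*(u^2 + 2*u*v + 2*v^2) splits into three distinct lines over C (the quadratic factor has nonzero discriminant), so D_4.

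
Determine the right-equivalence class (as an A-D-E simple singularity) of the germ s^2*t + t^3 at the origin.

The Hessian of f at 0 has rank 0. Corank 2; j^3 = t*(s^2 + t^2) splits into three distinct lines over C (the quadratic factor has nonzero discriminant), so D_4.

D_4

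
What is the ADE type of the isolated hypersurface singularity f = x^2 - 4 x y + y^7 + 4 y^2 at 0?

A6

The Hessian of f at 0 is [[2, -4], [-4, 8]] with rank 1, so corank 1. A Groebner basis of the Jacobian ideal J(f) in C{x,y} is {y^6, x - 2*y}; counting standard monomials gives mu = 6. Corank 1: A-series; mu = 6 gives A_6.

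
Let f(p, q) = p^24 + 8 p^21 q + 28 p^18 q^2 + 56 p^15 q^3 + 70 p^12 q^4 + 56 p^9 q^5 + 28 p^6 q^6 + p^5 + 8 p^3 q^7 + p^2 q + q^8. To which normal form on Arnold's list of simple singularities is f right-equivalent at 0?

The Hessian of f at 0 is [[0, 0], [0, 0]] with rank 0, so corank 2. A Groebner basis of the Jacobian ideal J(f) in C{p,q} is {p^2/8 + q^7, p^3, p*q}; counting standard monomials gives mu = 9. Corank 2; j^3 = p^2*q has shape L^2 M (L != M), so D-series; mu = 9 gives D_9.

D_9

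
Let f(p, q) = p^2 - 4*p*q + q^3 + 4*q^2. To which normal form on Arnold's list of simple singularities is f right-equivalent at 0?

A_{2}

The Hessian of f at 0 is [[2, -4], [-4, 8]] with rank 1, so corank 1. A Groebner basis of the Jacobian ideal J(f) in C{p,q} is {q^2, p - 2*q}; counting standard monomials gives mu = 2. Corank 1: A-series; mu = 2 gives A_2.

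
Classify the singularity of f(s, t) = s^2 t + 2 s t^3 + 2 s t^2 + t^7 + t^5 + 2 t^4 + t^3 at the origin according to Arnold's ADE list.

The Hessian of f at 0 has rank 0. Corank 2; j^3 = t*(s + t)^2 has shape L^2 M (L != M), so D-series; mu = 8 gives D_8.

D_{8}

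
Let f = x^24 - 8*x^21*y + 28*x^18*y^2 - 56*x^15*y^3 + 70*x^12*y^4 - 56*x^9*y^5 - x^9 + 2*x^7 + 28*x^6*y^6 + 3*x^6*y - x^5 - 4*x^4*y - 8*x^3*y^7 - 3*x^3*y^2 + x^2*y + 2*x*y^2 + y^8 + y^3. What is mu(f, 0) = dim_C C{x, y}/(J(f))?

The Hessian of f at 0 has rank 0. Corank 2; j^3 = y*(x + y)^2 has shape L^2 M (L != M), so D-series; mu = 9 gives D_9.

9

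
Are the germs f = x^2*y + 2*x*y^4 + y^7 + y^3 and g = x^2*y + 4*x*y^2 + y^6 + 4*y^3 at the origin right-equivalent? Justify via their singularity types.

The Hessian of f at 0 is [[0, 0], [0, 0]] with rank 0, so corank 2. A Groebner basis of the Jacobian ideal J(f) in C{x,y} is {y^3, x^2 + 3*y^2, x*y}; counting standard monomials gives mu = 4. Corank 2; j^3 = y*(x^2 + y^2) splits into three distinct lines over C (the quadratic factor has nonzero discriminant), so D_4. The Hessian of g at 0 is [[0, 0], [0, 0]] with rank 0, so corank 2. A Groebner basis of the Jacobian ideal J(g) in C{x,y} is {x^2/6 + y^5 - 2*y^2/3, x^3 + 8*y^3, x*y + 2*y^2}; counting standard monomials gives mu = 7. Corank 2; j^3 = y*(x + 2*y)^2 has shape L^2 M (L != M), so D-series; mu = 7 gives D_7. f is D_4 but g is D_7, hence not right-equivalent.

No.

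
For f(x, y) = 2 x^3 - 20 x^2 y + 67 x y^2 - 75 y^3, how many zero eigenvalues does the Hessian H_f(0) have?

2

Hessian at 0 has rank 0.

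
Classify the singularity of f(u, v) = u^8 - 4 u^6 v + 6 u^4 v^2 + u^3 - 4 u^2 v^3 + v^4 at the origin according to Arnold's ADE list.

E_{6}

The Hessian of f at 0 has rank 0. Corank 2; j^3 = u^3 is a perfect cube, so E-series; the 4-jet and mu = 6 give E_6.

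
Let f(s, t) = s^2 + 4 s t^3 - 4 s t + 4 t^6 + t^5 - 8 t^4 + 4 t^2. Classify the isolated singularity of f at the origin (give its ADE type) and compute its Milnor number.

Type A_{4}, Milnor number mu = 4.

The Hessian of f at 0 has rank 1. Corank 1: A-series; mu = 4 gives A_4.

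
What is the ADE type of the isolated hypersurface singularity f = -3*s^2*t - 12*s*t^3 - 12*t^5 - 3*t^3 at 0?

D_{4}

The Hessian of f at 0 is [[0, 0], [0, 0]] with rank 0, so corank 2. A Groebner basis of the Jacobian ideal J(f) in C{s,t} is {t^3, s^2 + 3*t^2, s*t}; counting standard monomials gives mu = 4. Corank 2; j^3 = -3*t*(s^2 + t^2) splits into three distinct lines over C (the quadratic factor has nonzero discriminant), so D_4.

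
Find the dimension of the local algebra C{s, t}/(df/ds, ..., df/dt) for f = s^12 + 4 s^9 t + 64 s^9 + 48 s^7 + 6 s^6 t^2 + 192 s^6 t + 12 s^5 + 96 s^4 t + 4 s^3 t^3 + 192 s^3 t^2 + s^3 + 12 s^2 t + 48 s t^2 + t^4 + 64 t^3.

The Hessian of f at 0 has rank 0. Corank 2; j^3 = (s + 4*t)^3 is a perfect cube, so E-series; the 4-jet and mu = 6 give E_6.

6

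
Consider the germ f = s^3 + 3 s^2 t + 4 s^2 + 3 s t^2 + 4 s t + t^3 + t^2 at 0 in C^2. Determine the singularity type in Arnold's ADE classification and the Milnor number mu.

Type A_2, Milnor number mu = 2.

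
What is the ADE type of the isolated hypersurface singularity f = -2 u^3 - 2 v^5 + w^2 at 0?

E_{8}

The Hessian of f at 0 is [[0, 0, 0], [0, 0, 0], [0, 0, 2]] with rank 1, so corank 2. A Groebner basis of the Jacobian ideal J(f) in C{u,v,w} is {v^4, u^2, w}; counting standard monomials gives mu = 8. Corank 2; j^3 = -2*u^3 is a perfect cube, so E-series; the 5-jet and mu = 8 give E_8.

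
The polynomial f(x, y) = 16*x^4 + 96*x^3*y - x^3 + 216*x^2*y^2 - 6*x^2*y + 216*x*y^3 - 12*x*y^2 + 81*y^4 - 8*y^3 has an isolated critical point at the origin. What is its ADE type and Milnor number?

Type E6, Milnor number mu = 6.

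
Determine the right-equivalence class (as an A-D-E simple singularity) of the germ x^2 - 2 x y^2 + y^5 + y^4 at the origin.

A_{4}

The Hessian of f at 0 has rank 1. Corank 1: A-series; mu = 4 gives A_4.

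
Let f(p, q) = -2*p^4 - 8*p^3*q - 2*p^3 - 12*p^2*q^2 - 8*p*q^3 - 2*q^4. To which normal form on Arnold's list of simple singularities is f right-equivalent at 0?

E_6

The Hessian of f at 0 has rank 0. Corank 2; j^3 = -2*p^3 is a perfect cube, so E-series; the 4-jet and mu = 6 give E_6.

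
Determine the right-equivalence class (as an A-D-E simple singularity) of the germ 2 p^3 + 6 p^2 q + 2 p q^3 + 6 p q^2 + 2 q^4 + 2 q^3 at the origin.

E_{7}

The Hessian of f at 0 has rank 0. Corank 2; j^3 = 2*(p + q)^3 is a perfect cube, so E-series; the 4-jet and mu = 7 give E_7.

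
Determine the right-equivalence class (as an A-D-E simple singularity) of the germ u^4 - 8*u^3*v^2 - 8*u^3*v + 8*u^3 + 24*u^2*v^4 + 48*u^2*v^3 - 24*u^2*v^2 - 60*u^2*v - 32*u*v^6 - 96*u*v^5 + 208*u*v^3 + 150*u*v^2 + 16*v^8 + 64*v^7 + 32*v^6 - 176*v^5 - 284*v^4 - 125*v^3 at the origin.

E6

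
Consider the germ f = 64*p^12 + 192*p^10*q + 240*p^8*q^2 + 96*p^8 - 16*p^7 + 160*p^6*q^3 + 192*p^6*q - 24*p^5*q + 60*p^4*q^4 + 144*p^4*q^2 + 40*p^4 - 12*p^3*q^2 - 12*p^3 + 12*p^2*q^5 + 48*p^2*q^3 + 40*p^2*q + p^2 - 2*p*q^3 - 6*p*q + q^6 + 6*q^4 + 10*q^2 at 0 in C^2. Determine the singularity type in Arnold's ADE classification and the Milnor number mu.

Type A_{1}, Milnor number mu = 1.

The Hessian of f at 0 is [[2, -6], [-6, 20]] with rank 2, so corank 0. A Groebner basis of the Jacobian ideal J(f) in C{p,q} is {p, q}; counting standard monomials gives mu = 1. Corank 0: nondegenerate Morse point, so A_1.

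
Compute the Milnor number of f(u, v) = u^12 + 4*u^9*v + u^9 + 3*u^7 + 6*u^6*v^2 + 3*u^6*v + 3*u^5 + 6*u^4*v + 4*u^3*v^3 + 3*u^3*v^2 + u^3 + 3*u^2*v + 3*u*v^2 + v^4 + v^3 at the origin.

The Hessian of f at 0 has rank 0. Corank 2; j^3 = (u + v)^3 is a perfect cube, so E-series; the 4-jet and mu = 6 give E_6.

6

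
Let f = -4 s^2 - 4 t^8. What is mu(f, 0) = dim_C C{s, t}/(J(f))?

7

The Hessian of f at 0 has rank 1. Corank 1: A-series; mu = 7 gives A_7.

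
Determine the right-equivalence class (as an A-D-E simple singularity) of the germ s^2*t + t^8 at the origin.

D_{9}

The Hessian of f at 0 is [[0, 0], [0, 0]] with rank 0, so corank 2. A Groebner basis of the Jacobian ideal J(f) in C{s,t} is {s^2/8 + t^7, s^3, s*t}; counting standard monomials gives mu = 9. Corank 2; j^3 = s^2*t has shape L^2 M (L != M), so D-series; mu = 9 gives D_9.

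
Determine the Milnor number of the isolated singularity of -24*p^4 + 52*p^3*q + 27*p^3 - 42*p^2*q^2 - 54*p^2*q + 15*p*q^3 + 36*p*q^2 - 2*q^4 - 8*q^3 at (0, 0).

7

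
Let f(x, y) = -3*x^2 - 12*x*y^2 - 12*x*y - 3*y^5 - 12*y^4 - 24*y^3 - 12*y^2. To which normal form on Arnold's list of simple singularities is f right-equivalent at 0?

A_4

The Hessian of f at 0 is [[-6, -12], [-12, -24]] with rank 1, so corank 1. A Groebner basis of the Jacobian ideal J(f) in C{x,y} is {x^2 + 4*x*y - 2*x - 4*y, x/2 + y^2 + y}; counting standard monomials gives mu = 4. Corank 1: A-series; mu = 4 gives A_4.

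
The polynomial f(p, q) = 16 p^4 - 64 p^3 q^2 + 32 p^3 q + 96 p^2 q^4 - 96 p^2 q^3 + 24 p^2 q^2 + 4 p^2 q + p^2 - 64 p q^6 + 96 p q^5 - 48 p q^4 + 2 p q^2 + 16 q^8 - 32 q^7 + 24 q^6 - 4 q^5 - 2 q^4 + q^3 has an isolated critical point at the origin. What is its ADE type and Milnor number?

Type A2, Milnor number mu = 2.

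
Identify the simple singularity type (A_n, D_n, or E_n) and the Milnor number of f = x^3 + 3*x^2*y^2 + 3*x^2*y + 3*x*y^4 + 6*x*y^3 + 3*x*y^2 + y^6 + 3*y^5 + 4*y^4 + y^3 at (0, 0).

The Hessian of f at 0 is [[0, 0], [0, 0]] with rank 0, so corank 2. A Groebner basis of the Jacobian ideal J(f) in C{x,y} is {x^3 + 3*x^2/2 + 3*x*y + 3*y^2/2, x^2*y - x^2 - 2*x*y - y^2, x^2/2 + x*y^2 + x*y + y^2/2, y^3}; counting standard monomials gives mu = 6. Corank 2; j^3 = (x + y)^3 is a perfect cube, so E-series; the 4-jet and mu = 6 give E_6.

Type E6, Milnor number mu = 6.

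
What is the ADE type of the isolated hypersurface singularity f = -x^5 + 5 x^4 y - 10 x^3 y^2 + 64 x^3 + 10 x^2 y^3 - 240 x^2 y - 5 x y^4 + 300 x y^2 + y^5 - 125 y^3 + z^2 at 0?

E_{8}

The Hessian of f at 0 has rank 1. Corank 2; j^3 = (4*x - 5*y)^3 is a perfect cube, so E-series; the 5-jet and mu = 8 give E_8.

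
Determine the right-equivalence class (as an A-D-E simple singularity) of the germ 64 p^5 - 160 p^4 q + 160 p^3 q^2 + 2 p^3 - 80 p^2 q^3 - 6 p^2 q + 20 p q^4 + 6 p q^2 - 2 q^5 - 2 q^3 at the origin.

E8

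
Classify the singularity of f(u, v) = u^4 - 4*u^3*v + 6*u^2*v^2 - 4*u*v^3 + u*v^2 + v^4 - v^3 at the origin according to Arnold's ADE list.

The Hessian of f at 0 has rank 0. Corank 2; j^3 = v^2*(u - v) has shape L^2 M (L != M), so D-series; mu = 5 gives D_5.

D_{5}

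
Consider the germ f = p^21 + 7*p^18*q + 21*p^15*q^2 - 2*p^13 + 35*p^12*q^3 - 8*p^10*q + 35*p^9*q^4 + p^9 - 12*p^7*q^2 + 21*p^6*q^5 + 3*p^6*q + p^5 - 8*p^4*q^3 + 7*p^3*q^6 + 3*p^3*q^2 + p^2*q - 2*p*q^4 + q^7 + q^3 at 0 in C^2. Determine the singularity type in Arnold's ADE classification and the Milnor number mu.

Type D4, Milnor number mu = 4.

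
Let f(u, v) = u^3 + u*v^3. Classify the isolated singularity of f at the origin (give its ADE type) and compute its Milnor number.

Type E_{7}, Milnor number mu = 7.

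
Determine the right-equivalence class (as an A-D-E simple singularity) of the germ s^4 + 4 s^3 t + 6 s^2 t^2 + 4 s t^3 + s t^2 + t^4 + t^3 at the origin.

D_{5}

The Hessian of f at 0 is [[0, 0], [0, 0]] with rank 0, so corank 2. A Groebner basis of the Jacobian ideal J(f) in C{s,t} is {s^3 + t^2/4, t^3, s*t + t^2}; counting standard monomials gives mu = 5. Corank 2; j^3 = t^2*(s + t) has shape L^2 M (L != M), so D-series; mu = 5 gives D_5.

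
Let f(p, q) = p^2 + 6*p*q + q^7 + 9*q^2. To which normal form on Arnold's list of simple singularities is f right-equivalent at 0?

A_{6}

The Hessian of f at 0 has rank 1. Corank 1: A-series; mu = 6 gives A_6.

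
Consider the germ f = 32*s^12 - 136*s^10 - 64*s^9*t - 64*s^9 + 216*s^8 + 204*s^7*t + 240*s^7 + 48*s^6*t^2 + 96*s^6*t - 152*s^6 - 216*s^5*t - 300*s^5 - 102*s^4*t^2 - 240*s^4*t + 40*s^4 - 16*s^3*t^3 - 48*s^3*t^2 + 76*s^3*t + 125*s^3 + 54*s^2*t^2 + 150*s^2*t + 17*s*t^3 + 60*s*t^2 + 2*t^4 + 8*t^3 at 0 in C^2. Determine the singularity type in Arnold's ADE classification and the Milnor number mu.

The Hessian of f at 0 is [[0, 0], [0, 0]] with rank 0, so corank 2. A Groebner basis of the Jacobian ideal J(f) in C{s,t} is {1171875*s^2/4 + 234375*s*t + t^4 + 125*t^3/4 + 46875*t^2, s^3 + 675*s^2/2 + 270*s*t + t^3/10 + 54*t^2, s^2*t - 2125*s^2/4 - 425*s*t - 13*t^3/60 - 85*t^2, 625*s^2 + s*t^2 + 500*s*t + 7*t^3/15 + 100*t^2}; counting standard monomials gives mu = 7. Corank 2; j^3 = (5*s + 2*t)^3 is a perfect cube, so E-series; the 4-jet and mu = 7 give E_7.

Type E_{7}, Milnor number mu = 7.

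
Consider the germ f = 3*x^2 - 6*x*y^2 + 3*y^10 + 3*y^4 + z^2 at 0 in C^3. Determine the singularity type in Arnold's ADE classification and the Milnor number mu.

The Hessian of f at 0 has rank 2. Corank 1: A-series; mu = 9 gives A_9.

Type A_{9}, Milnor number mu = 9.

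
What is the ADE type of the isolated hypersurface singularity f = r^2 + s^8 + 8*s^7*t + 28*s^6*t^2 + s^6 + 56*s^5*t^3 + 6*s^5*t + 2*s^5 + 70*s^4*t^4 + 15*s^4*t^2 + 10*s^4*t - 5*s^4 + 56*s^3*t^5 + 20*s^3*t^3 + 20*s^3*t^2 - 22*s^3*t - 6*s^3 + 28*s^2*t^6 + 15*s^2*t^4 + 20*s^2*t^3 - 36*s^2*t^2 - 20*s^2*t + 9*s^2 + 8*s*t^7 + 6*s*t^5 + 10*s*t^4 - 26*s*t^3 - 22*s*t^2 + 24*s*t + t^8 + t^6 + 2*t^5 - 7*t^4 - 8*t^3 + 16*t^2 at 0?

The Hessian of f at 0 has rank 2. Corank 1: A-series; mu = 7 gives A_7.

A_7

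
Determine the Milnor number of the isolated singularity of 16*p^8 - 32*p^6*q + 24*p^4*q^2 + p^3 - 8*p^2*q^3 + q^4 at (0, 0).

6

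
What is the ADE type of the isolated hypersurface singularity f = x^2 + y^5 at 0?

The Hessian of f at 0 has rank 1. Corank 1: A-series; mu = 4 gives A_4.

A_{4}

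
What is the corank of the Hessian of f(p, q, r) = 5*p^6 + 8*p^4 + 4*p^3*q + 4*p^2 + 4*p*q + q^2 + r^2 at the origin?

The Hessian at 0 is [[8, 4, 0], [4, 2, 0], [0, 0, 2]] of rank 2; hence corank 1.

1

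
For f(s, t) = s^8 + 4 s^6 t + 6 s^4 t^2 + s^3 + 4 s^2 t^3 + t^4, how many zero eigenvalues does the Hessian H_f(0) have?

Hessian at 0 has rank 0.

2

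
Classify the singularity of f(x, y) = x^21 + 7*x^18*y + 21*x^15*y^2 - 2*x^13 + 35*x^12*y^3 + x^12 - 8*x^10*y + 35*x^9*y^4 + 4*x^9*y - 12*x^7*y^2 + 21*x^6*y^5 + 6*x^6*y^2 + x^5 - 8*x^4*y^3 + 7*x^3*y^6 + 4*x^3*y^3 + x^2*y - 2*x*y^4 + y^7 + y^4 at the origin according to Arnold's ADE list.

D5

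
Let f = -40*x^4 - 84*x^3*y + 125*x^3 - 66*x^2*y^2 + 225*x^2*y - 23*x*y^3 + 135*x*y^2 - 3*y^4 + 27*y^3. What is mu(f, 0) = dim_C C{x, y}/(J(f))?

The Hessian of f at 0 has rank 0. Corank 2; j^3 = (5*x + 3*y)^3 is a perfect cube, so E-series; the 4-jet and mu = 7 give E_7.

7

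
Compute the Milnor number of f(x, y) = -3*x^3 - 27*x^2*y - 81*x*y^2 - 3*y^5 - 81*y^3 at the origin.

8

The Hessian of f at 0 has rank 0. Corank 2; j^3 = -3*(x + 3*y)^3 is a perfect cube, so E-series; the 5-jet and mu = 8 give E_8.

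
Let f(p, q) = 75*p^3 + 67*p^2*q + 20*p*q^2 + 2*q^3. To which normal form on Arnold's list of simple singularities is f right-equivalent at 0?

The Hessian of f at 0 has rank 0. Corank 2; j^3 = (3*p + q)*(25*p^2 + 14*p*q + 2*q^2) splits into three distinct lines over C (the quadratic factor has nonzero discriminant), so D_4.

D_{4}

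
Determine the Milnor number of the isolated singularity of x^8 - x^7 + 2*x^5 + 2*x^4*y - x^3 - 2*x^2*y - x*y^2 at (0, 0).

9

The Hessian of f at 0 has rank 0. Corank 2; j^3 = -x*(x + y)^2 has shape L^2 M (L != M), so D-series; mu = 9 gives D_9.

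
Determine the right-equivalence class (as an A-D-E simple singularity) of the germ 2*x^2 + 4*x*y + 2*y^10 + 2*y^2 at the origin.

A_{9}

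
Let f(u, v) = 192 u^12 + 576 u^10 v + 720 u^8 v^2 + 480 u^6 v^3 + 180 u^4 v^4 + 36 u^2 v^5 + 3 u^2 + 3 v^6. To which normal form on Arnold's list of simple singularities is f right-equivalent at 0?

A_{5}

The Hessian of f at 0 is [[6, 0], [0, 0]] with rank 1, so corank 1. A Groebner basis of the Jacobian ideal J(f) in C{u,v} is {v^5, u}; counting standard monomials gives mu = 5. Corank 1: A-series; mu = 5 gives A_5.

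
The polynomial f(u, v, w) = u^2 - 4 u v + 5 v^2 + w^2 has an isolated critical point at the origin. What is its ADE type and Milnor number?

The Hessian of f at 0 is [[2, -4, 0], [-4, 10, 0], [0, 0, 2]] with rank 3, so corank 0. A Groebner basis of the Jacobian ideal J(f) in C{u,v,w} is {u, v, w}; counting standard monomials gives mu = 1. Corank 0: nondegenerate Morse point, so A_1.

Type A_1, Milnor number mu = 1.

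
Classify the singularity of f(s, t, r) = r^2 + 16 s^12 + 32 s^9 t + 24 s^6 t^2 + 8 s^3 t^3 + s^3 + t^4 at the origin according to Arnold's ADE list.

E_{6}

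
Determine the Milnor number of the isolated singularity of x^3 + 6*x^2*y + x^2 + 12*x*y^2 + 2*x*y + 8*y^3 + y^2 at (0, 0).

2

The Hessian of f at 0 is [[2, 2], [2, 2]] with rank 1, so corank 1. A Groebner basis of the Jacobian ideal J(f) in C{x,y} is {y^2, x + y}; counting standard monomials gives mu = 2. Corank 1: A-series; mu = 2 gives A_2.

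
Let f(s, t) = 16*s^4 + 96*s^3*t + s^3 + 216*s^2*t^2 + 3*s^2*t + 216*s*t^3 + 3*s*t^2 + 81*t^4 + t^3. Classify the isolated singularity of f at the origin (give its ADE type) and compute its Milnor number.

The Hessian of f at 0 has rank 0. Corank 2; j^3 = (s + t)^3 is a perfect cube, so E-series; the 4-jet and mu = 6 give E_6.

Type E_6, Milnor number mu = 6.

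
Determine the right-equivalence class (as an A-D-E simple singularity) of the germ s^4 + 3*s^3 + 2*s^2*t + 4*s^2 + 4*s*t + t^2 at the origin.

A_{2}

The Hessian of f at 0 has rank 1. Corank 1: A-series; mu = 2 gives A_2.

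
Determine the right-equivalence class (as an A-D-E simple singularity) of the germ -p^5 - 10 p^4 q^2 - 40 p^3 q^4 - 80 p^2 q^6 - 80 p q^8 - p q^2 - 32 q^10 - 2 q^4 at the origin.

D_6

The Hessian of f at 0 has rank 0. Corank 2; j^3 = -p*q^2 has shape L^2 M (L != M), so D-series; mu = 6 gives D_6.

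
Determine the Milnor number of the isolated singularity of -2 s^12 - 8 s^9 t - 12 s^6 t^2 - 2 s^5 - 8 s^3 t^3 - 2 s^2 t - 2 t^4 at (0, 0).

The Hessian of f at 0 has rank 0. Corank 2; j^3 = -2*s^2*t has shape L^2 M (L != M), so D-series; mu = 5 gives D_5.

5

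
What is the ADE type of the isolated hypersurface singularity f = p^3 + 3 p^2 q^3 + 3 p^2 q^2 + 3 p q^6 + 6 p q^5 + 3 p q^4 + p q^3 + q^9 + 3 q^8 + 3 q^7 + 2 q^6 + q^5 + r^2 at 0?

E_7

The Hessian of f at 0 is [[0, 0, 0], [0, 0, 0], [0, 0, 2]] with rank 1, so corank 2. A Groebner basis of the Jacobian ideal J(f) in C{p,q,r} is {-p^2 + q^4 - q^3/3, p^3, p^2*q + p^2/3 + q^3/9, p^2 + p*q^2 + q^3/3, r}; counting standard monomials gives mu = 7. Corank 2; j^3 = p^3 is a perfect cube, so E-series; the 4-jet and mu = 7 give E_7.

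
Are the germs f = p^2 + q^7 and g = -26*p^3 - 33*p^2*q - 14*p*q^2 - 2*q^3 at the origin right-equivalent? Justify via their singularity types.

The Hessian of f at 0 is [[2, 0], [0, 0]] with rank 1, so corank 1. A Groebner basis of the Jacobian ideal J(f) in C{p,q} is {q^6, p}; counting standard monomials gives mu = 6. Corank 1: A-series; mu = 6 gives A_6. The Hessian of g at 0 is [[0, 0], [0, 0]] with rank 0, so corank 2. A Groebner basis of the Jacobian ideal J(g) in C{p,q} is {q^3, p^2 - 2*q^2/3, p*q + q^2}; counting standard monomials gives mu = 4. Corank 2; j^3 = -(2*p + q)*(13*p^2 + 10*p*q + 2*q^2) splits into three distinct lines over C (the quadratic factor has nonzero discriminant), so D_4. f is A_6 but g is D_4, hence not right-equivalent.

No.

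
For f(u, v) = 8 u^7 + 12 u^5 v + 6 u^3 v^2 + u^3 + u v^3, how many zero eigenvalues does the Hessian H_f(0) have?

The Hessian at 0 is [[0, 0], [0, 0]] of rank 0; hence corank 2.

2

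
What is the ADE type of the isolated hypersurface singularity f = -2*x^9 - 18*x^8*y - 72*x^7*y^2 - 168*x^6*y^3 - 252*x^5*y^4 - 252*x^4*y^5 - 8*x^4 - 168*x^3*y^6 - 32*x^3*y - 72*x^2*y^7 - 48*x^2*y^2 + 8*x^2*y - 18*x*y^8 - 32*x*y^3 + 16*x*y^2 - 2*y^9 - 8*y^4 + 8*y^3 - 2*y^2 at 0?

The Hessian of f at 0 has rank 1. Corank 1: A-series; mu = 8 gives A_8.

A8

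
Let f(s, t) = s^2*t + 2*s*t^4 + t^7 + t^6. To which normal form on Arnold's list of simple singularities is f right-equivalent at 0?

The Hessian of f at 0 is [[0, 0], [0, 0]] with rank 0, so corank 2. A Groebner basis of the Jacobian ideal J(f) in C{s,t} is {s*t + t^4, s^3, s^2*t, -s^2/6 + s*t^2}; counting standard monomials gives mu = 7. Corank 2; j^3 = s^2*t has shape L^2 M (L != M), so D-series; mu = 7 gives D_7.

D_{7}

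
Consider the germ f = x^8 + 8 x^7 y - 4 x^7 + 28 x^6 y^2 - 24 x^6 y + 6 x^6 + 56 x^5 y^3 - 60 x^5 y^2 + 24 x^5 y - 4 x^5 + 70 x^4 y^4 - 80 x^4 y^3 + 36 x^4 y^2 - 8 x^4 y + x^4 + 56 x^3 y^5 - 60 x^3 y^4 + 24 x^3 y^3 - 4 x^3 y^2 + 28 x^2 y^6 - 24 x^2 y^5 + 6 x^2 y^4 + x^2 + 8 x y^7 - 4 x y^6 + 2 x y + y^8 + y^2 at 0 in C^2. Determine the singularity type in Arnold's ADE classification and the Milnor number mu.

Type A3, Milnor number mu = 3.

The Hessian of f at 0 is [[2, 2], [2, 2]] with rank 1, so corank 1. A Groebner basis of the Jacobian ideal J(f) in C{x,y} is {y^3, x + y}; counting standard monomials gives mu = 3. Corank 1: A-series; mu = 3 gives A_3.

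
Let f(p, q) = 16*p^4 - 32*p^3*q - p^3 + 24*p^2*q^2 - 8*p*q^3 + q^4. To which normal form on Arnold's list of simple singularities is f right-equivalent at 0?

E6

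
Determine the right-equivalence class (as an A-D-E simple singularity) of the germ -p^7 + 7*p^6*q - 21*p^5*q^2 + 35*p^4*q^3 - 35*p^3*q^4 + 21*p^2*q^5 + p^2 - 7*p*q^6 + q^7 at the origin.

A6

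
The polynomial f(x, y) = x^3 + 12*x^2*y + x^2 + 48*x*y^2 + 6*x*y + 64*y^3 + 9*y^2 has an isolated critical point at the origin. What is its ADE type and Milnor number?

The Hessian of f at 0 has rank 1. Corank 1: A-series; mu = 2 gives A_2.

Type A_{2}, Milnor number mu = 2.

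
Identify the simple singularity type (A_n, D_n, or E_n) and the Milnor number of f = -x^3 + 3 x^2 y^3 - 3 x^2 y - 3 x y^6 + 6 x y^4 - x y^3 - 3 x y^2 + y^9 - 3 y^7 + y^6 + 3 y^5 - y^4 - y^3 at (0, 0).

Type E7, Milnor number mu = 7.

The Hessian of f at 0 has rank 0. Corank 2; j^3 = -(x + y)^3 is a perfect cube, so E-series; the 4-jet and mu = 7 give E_7.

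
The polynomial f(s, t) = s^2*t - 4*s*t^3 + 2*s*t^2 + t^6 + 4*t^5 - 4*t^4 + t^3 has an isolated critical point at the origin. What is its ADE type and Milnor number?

Type D_7, Milnor number mu = 7.

The Hessian of f at 0 has rank 0. Corank 2; j^3 = t*(s + t)^2 has shape L^2 M (L != M), so D-series; mu = 7 gives D_7.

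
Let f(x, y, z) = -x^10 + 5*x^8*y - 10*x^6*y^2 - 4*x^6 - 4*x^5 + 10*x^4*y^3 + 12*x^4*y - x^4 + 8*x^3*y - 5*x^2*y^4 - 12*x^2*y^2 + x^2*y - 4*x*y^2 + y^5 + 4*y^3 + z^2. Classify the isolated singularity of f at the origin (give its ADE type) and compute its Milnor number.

The Hessian of f at 0 has rank 1. Corank 2; j^3 = y*(x - 2*y)^2 has shape L^2 M (L != M), so D-series; mu = 6 gives D_6.

Type D_6, Milnor number mu = 6.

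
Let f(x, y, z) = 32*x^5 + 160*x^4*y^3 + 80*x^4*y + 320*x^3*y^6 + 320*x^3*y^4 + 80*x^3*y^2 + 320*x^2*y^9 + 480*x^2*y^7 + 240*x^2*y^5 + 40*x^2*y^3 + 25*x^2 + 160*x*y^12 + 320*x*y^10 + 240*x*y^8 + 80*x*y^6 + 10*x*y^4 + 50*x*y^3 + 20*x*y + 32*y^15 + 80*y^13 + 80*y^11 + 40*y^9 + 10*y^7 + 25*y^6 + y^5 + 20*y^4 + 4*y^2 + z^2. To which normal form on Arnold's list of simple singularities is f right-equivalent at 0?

The Hessian of f at 0 has rank 2. Corank 1: A-series; mu = 4 gives A_4.

A4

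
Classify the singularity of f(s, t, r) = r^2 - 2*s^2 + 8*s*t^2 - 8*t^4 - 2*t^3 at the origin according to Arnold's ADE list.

The Hessian of f at 0 is [[-4, 0, 0], [0, 0, 0], [0, 0, 2]] with rank 2, so corank 1. A Groebner basis of the Jacobian ideal J(f) in C{s,t,r} is {t^2, s, r}; counting standard monomials gives mu = 2. Corank 1: A-series; mu = 2 gives A_2.

A2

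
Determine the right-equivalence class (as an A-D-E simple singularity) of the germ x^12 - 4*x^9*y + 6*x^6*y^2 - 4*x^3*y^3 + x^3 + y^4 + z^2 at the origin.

E_6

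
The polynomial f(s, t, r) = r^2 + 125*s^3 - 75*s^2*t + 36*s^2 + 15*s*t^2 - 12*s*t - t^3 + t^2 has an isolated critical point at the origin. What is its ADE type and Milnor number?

Type A_{2}, Milnor number mu = 2.

The Hessian of f at 0 has rank 2. Corank 1: A-series; mu = 2 gives A_2.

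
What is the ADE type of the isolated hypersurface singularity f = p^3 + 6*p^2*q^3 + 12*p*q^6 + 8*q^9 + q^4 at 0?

E_6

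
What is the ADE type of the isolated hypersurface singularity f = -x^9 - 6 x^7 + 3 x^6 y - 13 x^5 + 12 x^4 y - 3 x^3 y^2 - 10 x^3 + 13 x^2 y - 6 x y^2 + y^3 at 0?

D_{4}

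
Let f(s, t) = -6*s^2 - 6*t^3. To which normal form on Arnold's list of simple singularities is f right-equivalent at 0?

The Hessian of f at 0 has rank 1. Corank 1: A-series; mu = 2 gives A_2.

A_{2}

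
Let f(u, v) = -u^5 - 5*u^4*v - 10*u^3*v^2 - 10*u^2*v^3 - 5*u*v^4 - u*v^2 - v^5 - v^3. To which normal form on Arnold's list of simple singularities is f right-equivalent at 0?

D_{6}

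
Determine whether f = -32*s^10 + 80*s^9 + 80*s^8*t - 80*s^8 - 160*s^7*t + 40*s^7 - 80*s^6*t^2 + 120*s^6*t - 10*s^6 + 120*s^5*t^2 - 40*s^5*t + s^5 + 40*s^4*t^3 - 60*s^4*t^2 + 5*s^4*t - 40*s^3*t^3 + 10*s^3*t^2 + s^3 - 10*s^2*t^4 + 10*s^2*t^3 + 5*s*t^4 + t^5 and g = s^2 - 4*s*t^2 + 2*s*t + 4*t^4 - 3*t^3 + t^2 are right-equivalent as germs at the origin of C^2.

No.

The Hessian of f at 0 has rank 0. Corank 2; j^3 = s^3 is a perfect cube, so E-series; the 5-jet and mu = 8 give E_8. The Hessian of g at 0 has rank 1. Corank 1: A-series; mu = 2 gives A_2. f is E_8 but g is A_2, hence not right-equivalent.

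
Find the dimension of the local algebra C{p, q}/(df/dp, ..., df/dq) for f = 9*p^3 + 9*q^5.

8

The Hessian of f at 0 is [[0, 0], [0, 0]] with rank 0, so corank 2. A Groebner basis of the Jacobian ideal J(f) in C{p,q} is {q^4, p^2}; counting standard monomials gives mu = 8. Corank 2; j^3 = 9*p^3 is a perfect cube, so E-series; the 5-jet and mu = 8 give E_8.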